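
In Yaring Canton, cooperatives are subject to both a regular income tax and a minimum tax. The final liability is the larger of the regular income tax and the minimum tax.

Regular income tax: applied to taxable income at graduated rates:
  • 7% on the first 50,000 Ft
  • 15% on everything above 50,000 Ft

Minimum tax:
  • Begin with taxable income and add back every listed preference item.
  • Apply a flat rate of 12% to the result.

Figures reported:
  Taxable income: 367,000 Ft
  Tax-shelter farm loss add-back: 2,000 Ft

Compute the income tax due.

Regular income tax:
  50,000 Ft × 7% = 3,500 Ft
  317,000 Ft × 15% = 47,550 Ft
  → 51,050 Ft

Minimum tax:
  Adjusted income: 367,000 Ft + 2,000 Ft = 369,000 Ft
  369,000 Ft × 12% = 44,280 Ft

51,050 Ft > 44,280 Ft, so the regular income tax governs.

51,050 Ft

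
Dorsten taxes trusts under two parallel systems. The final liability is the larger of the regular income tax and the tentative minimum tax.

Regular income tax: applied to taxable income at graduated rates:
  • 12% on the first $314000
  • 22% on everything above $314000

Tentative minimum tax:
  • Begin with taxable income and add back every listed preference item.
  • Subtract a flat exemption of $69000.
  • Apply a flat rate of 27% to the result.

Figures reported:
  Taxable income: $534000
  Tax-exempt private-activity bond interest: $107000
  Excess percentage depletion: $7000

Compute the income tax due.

$156330

Tentative minimum tax:
  Adjusted income: $534000 + $107000 + $7000 = $648000
  Less exemption $69000 → base $579000
  $579000 × 27% = $156330

Regular income tax:
  $314000 × 12% = $37680
  $220000 × 22% = $48400
  → $86080

$156330 > $86080, so the tentative minimum tax is the binding amount.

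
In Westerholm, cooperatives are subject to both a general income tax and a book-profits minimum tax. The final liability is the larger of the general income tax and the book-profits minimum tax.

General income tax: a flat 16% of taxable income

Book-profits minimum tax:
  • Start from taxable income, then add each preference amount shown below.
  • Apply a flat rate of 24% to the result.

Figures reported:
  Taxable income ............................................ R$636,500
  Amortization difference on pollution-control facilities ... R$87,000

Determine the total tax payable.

General income tax:
  R$636,500 × 16% = R$101,840

Book-profits minimum tax:
  Adjusted income: R$636,500 + R$87,000 = R$723,500
  R$723,500 × 24% = R$173,640

R$173,640 > R$101,840, so the book-profits minimum tax is the binding amount.

R$173,640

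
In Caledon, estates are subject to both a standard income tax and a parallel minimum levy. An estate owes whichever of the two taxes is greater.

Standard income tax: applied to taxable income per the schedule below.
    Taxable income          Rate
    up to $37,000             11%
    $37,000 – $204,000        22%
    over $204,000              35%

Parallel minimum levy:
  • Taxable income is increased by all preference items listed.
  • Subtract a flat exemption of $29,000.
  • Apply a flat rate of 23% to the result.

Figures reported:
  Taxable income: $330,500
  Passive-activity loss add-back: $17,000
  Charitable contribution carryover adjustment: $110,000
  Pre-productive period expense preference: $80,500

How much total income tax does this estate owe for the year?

Parallel minimum levy:
  Adjusted income: $330,500 + $17,000 + $110,000 + $80,500 = $538,000
  Less exemption $29,000 → base $509,000
  $509,000 × 23% = $117,070

Standard income tax:
  $37,000 × 11% = $4,070
  $167,000 × 22% = $36,740
  $126,500 × 35% = $44,275
  → $85,085

$117,070 > $85,085, so the parallel minimum levy is the binding amount.

$117,070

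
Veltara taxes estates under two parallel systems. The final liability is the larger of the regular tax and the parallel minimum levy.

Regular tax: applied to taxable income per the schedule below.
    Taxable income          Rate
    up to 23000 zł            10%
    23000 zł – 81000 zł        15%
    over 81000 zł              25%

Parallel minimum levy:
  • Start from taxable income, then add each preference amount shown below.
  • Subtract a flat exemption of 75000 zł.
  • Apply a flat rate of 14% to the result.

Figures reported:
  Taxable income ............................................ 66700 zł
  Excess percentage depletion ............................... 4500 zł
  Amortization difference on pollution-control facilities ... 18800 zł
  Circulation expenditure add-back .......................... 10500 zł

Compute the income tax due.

8855 zł

Parallel minimum levy:
  Adjusted income: 66700 zł + 4500 zł + 18800 zł + 10500 zł = 100500 zł
  Less exemption 75000 zł → base 25500 zł
  25500 zł × 14% = 3570 zł

Regular tax:
  23000 zł × 10% = 2300 zł
  43700 zł × 15% = 6555 zł
  → 8855 zł

8855 zł > 3570 zł, so the regular tax governs.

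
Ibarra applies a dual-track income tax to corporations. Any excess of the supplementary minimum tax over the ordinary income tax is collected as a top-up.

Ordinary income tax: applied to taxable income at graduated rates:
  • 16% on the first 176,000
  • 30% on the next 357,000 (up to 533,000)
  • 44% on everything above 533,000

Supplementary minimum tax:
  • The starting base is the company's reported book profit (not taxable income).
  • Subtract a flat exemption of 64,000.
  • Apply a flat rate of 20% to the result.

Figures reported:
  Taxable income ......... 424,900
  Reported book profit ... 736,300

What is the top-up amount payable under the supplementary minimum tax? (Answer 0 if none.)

Supplementary minimum tax:
  Base (reported book profit): 736,300
  Less exemption 64,000 → base 672,300
  672,300 × 20% = 134,460

Ordinary income tax:
  176,000 × 16% = 28,160
  248,900 × 30% = 74,670
  → 102,830

Excess of supplementary minimum tax over ordinary income tax: 134,460 − 102,830 = 31,630.

31,630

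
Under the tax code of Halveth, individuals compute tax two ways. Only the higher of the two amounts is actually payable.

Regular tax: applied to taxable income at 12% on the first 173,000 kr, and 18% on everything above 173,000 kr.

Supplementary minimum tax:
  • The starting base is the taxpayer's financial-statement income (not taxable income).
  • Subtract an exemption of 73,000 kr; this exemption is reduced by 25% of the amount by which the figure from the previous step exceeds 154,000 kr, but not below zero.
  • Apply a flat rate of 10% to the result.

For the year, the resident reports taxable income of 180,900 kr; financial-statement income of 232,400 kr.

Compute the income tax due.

22,182 kr

Regular tax:
  173,000 kr × 12% = 20,760 kr
  7,900 kr × 18% = 1,422 kr
  → 22,182 kr

Supplementary minimum tax:
  Base (financial-statement income): 232,400 kr
  Exemption: 73,000 kr − 25% × (232,400 kr − 154,000 kr) = 73,000 kr − 19,600 kr = 53,400 kr
  Base: 232,400 kr − 53,400 kr = 179,000 kr
  179,000 kr × 10% = 17,900 kr

22,182 kr > 17,900 kr, so the regular tax governs.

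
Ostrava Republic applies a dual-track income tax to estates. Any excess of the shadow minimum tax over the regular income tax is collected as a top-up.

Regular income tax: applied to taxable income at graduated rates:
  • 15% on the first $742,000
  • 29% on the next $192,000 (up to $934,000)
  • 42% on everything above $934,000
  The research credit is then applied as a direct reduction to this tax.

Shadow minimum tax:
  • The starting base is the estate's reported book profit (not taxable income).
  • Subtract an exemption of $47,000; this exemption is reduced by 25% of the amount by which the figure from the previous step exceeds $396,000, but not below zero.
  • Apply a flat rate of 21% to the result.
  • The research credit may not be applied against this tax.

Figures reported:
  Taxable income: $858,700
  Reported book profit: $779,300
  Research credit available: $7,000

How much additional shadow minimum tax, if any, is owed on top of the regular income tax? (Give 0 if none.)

$25,510

Shadow minimum tax:
  Base (reported book profit): $779,300
  Exemption: 25% × ($779,300 − $396,000) = $95,825 ≥ $47,000, so the exemption is fully phased out
  Base: $779,300 − $0 = $779,300
  $779,300 × 21% = $163,653

Regular income tax:
  $742,000 × 15% = $111,300
  $116,700 × 29% = $33,843
  → $145,143
  Less research credit $7,000 → $138,143

Excess of shadow minimum tax over regular income tax: $163,653 − $138,143 = $25,510.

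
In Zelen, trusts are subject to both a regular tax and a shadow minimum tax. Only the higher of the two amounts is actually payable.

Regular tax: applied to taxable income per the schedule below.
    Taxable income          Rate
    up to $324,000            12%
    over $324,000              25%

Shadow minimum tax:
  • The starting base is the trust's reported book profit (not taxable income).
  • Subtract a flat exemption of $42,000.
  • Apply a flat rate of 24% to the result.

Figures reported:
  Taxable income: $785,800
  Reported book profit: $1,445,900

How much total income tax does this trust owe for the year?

Regular tax:
  $324,000 × 12% = $38,880
  $461,800 × 25% = $115,450
  → $154,330

Shadow minimum tax:
  Base (reported book profit): $1,445,900
  Less exemption $42,000 → base $1,403,900
  $1,403,900 × 24% = $336,936

$336,936 > $154,330, so the shadow minimum tax is the binding amount.

$336,936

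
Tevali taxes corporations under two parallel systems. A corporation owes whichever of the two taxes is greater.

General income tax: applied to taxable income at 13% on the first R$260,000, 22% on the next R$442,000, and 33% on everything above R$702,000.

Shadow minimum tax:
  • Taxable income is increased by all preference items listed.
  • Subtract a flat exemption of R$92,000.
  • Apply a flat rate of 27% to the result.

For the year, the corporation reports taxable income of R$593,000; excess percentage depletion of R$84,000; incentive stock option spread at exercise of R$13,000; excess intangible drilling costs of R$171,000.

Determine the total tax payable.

Shadow minimum tax:
  Adjusted income: R$593,000 + R$84,000 + R$13,000 + R$171,000 = R$861,000
  Less exemption R$92,000 → base R$769,000
  R$769,000 × 27% = R$207,630

General income tax:
  R$260,000 × 13% = R$33,800
  R$333,000 × 22% = R$73,260
  → R$107,060

R$207,630 > R$107,060, so the shadow minimum tax is the binding amount.

R$207,630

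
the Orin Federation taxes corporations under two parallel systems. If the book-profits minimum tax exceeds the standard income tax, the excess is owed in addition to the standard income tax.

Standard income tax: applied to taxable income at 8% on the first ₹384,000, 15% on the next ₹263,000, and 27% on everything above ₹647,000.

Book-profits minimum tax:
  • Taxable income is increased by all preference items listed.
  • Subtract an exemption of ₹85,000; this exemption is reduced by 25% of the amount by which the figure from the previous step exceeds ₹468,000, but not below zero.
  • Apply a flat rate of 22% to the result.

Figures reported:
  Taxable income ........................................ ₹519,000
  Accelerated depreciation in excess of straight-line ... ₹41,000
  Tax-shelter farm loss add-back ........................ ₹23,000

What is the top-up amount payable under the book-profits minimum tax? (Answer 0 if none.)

Standard income tax:
  ₹384,000 × 8% = ₹30,720
  ₹135,000 × 15% = ₹20,250
  → ₹50,970

Book-profits minimum tax:
  Adjusted income: ₹519,000 + ₹41,000 + ₹23,000 = ₹583,000
  Exemption: ₹85,000 − 25% × (₹583,000 − ₹468,000) = ₹85,000 − ₹28,750 = ₹56,250
  Base: ₹583,000 − ₹56,250 = ₹526,750
  ₹526,750 × 22% = ₹115,885

Excess of book-profits minimum tax over standard income tax: ₹115,885 − ₹50,970 = ₹64,915.

₹64,915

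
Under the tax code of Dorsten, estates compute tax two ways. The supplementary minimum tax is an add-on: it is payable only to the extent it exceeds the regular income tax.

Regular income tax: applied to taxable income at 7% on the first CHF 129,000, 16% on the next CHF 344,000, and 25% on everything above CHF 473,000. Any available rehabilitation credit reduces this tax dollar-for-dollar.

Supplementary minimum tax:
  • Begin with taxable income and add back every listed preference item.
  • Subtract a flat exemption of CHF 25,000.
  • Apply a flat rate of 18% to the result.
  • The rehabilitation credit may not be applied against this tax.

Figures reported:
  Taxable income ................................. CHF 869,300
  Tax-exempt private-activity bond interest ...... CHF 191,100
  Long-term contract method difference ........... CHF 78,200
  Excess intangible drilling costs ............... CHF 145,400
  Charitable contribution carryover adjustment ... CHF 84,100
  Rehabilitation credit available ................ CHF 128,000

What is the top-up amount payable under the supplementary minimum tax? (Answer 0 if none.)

Supplementary minimum tax:
  Adjusted income: CHF 869,300 + CHF 191,100 + CHF 78,200 + CHF 145,400 + CHF 84,100 = CHF 1,368,100
  Less exemption CHF 25,000 → base CHF 1,343,100
  CHF 1,343,100 × 18% = CHF 241,758

Regular income tax:
  CHF 129,000 × 7% = CHF 9,030
  CHF 344,000 × 16% = CHF 55,040
  CHF 396,300 × 25% = CHF 99,075
  → CHF 163,145
  Less rehabilitation credit CHF 128,000 → CHF 35,145

Excess of supplementary minimum tax over regular income tax: CHF 241,758 − CHF 35,145 = CHF 206,613.

CHF 206,613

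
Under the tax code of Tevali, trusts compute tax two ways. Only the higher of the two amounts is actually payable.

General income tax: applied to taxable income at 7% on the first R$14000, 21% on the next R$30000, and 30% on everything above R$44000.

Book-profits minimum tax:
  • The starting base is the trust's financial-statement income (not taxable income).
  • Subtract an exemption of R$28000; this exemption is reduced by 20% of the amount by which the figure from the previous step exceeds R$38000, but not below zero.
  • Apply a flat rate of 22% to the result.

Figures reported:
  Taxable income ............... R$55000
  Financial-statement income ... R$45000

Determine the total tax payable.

R$10580

Book-profits minimum tax:
  Base (financial-statement income): R$45000
  Exemption: R$28000 − 20% × (R$45000 − R$38000) = R$28000 − R$1400 = R$26600
  Base: R$45000 − R$26600 = R$18400
  R$18400 × 22% = R$4048

General income tax:
  R$14000 × 7% = R$980
  R$30000 × 21% = R$6300
  R$11000 × 30% = R$3300
  → R$10580

R$10580 > R$4048, so the general income tax governs.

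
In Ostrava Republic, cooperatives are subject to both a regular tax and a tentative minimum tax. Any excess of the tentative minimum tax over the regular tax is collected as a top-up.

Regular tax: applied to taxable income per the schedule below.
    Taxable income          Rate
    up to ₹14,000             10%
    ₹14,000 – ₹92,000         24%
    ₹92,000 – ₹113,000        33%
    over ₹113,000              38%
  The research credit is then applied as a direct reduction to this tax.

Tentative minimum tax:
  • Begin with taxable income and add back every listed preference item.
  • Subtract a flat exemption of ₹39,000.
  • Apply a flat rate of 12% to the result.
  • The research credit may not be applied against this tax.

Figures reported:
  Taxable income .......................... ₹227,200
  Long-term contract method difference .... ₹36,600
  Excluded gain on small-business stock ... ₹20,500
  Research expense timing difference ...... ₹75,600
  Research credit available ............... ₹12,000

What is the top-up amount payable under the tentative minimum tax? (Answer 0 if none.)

₹0

Tentative minimum tax:
  Adjusted income: ₹227,200 + ₹36,600 + ₹20,500 + ₹75,600 = ₹359,900
  Less exemption ₹39,000 → base ₹320,900
  ₹320,900 × 12% = ₹38,508

Regular tax:
  ₹14,000 × 10% = ₹1,400
  ₹78,000 × 24% = ₹18,720
  ₹21,000 × 33% = ₹6,930
  ₹114,200 × 38% = ₹43,396
  → ₹70,446
  Less research credit ₹12,000 → ₹58,446

₹38,508 ≤ ₹58,446, so no add-on is due.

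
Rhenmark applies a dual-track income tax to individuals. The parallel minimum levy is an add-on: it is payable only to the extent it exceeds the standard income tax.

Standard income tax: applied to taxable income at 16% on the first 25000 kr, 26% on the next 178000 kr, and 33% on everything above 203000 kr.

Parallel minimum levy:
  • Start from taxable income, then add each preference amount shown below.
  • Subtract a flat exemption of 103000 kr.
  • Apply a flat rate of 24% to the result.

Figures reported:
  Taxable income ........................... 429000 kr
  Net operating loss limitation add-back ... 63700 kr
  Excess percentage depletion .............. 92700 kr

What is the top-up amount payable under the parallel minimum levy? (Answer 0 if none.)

Parallel minimum levy:
  Adjusted income: 429000 kr + 63700 kr + 92700 kr = 585400 kr
  Less exemption 103000 kr → base 482400 kr
  482400 kr × 24% = 115776 kr

Standard income tax:
  25000 kr × 16% = 4000 kr
  178000 kr × 26% = 46280 kr
  226000 kr × 33% = 74580 kr
  → 124860 kr

115776 kr ≤ 124860 kr, so no add-on is due.

0 kr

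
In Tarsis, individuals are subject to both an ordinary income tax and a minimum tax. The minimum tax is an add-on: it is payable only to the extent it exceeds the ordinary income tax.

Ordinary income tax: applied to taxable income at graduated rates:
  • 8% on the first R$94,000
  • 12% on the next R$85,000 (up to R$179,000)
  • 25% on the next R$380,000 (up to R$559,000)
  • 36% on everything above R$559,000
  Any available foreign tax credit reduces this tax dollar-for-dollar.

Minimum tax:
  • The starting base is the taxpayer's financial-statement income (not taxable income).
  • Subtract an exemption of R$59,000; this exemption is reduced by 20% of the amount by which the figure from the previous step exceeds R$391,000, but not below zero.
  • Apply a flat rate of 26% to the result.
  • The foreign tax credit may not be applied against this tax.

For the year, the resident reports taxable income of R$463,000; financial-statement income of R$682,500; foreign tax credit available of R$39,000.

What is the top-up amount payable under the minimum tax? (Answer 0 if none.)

R$127,548

Minimum tax:
  Base (financial-statement income): R$682,500
  Exemption: R$59,000 − 20% × (R$682,500 − R$391,000) = R$59,000 − R$58,300 = R$700
  Base: R$682,500 − R$700 = R$681,800
  R$681,800 × 26% = R$177,268

Ordinary income tax:
  R$94,000 × 8% = R$7,520
  R$85,000 × 12% = R$10,200
  R$284,000 × 25% = R$71,000
  → R$88,720
  Less foreign tax credit R$39,000 → R$49,720

Excess of minimum tax over ordinary income tax: R$177,268 − R$49,720 = R$127,548.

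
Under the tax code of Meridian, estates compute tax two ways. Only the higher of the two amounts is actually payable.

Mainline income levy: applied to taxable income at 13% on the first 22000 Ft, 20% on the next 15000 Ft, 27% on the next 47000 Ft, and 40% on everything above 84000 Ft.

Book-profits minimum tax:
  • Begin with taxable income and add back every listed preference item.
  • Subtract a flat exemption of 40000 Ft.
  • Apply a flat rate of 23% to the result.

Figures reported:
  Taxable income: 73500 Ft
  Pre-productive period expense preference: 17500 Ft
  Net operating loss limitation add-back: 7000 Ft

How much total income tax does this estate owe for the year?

15715 Ft

Mainline income levy:
  22000 Ft × 13% = 2860 Ft
  15000 Ft × 20% = 3000 Ft
  36500 Ft × 27% = 9855 Ft
  → 15715 Ft

Book-profits minimum tax:
  Adjusted income: 73500 Ft + 17500 Ft + 7000 Ft = 98000 Ft
  Less exemption 40000 Ft → base 58000 Ft
  58000 Ft × 23% = 13340 Ft

15715 Ft > 13340 Ft, so the mainline income levy governs.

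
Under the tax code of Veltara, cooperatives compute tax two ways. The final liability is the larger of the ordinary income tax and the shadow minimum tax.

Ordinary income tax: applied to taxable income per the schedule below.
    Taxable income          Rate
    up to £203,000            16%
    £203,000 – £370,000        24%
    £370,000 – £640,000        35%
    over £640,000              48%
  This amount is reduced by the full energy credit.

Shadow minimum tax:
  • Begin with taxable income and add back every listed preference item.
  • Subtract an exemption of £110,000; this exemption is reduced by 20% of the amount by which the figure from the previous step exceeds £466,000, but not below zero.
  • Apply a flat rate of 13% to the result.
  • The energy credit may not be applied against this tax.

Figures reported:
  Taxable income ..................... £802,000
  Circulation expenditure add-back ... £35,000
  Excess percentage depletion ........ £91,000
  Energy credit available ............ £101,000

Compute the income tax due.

Ordinary income tax:
  £203,000 × 16% = £32,480
  £167,000 × 24% = £40,080
  £270,000 × 35% = £94,500
  £162,000 × 48% = £77,760
  → £244,820
  Less energy credit £101,000 → £143,820

Shadow minimum tax:
  Adjusted income: £802,000 + £35,000 + £91,000 = £928,000
  Exemption: £110,000 − 20% × (£928,000 − £466,000) = £110,000 − £92,400 = £17,600
  Base: £928,000 − £17,600 = £910,400
  £910,400 × 13% = £118,352

£143,820 > £118,352, so the ordinary income tax governs.

£143,820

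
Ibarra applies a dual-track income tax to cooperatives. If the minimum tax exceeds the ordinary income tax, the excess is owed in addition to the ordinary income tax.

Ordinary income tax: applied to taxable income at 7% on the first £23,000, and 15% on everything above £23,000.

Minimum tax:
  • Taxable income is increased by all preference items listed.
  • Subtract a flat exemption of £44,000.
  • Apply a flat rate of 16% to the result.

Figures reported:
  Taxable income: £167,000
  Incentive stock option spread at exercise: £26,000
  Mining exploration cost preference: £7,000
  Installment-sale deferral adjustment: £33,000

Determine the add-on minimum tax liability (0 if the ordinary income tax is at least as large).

£7,030

Ordinary income tax:
  £23,000 × 7% = £1,610
  £144,000 × 15% = £21,600
  → £23,210

Minimum tax:
  Adjusted income: £167,000 + £26,000 + £7,000 + £33,000 = £233,000
  Less exemption £44,000 → base £189,000
  £189,000 × 16% = £30,240

Excess of minimum tax over ordinary income tax: £30,240 − £23,210 = £7,030.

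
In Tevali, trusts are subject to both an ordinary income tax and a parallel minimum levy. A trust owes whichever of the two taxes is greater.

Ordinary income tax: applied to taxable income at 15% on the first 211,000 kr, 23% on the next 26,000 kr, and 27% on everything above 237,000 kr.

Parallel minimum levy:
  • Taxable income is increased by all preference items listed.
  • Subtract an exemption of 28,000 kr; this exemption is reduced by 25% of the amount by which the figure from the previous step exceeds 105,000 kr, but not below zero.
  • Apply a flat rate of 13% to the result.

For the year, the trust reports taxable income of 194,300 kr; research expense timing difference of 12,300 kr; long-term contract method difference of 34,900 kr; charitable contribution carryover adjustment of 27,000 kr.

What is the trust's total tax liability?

Parallel minimum levy:
  Adjusted income: 194,300 kr + 12,300 kr + 34,900 kr + 27,000 kr = 268,500 kr
  Exemption: 25% × (268,500 kr − 105,000 kr) = 40,875 kr ≥ 28,000 kr, so the exemption is fully phased out
  Base: 268,500 kr − 0 kr = 268,500 kr
  268,500 kr × 13% = 34,905 kr

Ordinary income tax:
  194,300 kr × 15% = 29,145 kr

34,905 kr > 29,145 kr, so the parallel minimum levy is the binding amount.

34,905 kr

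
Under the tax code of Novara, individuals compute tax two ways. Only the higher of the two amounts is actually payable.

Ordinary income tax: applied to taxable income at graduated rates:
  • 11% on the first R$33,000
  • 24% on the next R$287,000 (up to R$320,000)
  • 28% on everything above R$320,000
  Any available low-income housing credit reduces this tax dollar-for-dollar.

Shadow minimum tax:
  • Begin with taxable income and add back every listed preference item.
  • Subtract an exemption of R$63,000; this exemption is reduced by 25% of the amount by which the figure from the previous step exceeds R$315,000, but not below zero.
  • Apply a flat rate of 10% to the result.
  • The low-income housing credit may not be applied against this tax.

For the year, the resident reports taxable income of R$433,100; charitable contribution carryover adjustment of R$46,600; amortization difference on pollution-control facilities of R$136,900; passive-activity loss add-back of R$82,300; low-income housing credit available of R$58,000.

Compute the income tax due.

Ordinary income tax:
  R$33,000 × 11% = R$3,630
  R$287,000 × 24% = R$68,880
  R$113,100 × 28% = R$31,668
  → R$104,178
  Less low-income housing credit R$58,000 → R$46,178

Shadow minimum tax:
  Adjusted income: R$433,100 + R$46,600 + R$136,900 + R$82,300 = R$698,900
  Exemption: 25% × (R$698,900 − R$315,000) = R$95,975 ≥ R$63,000, so the exemption is fully phased out
  Base: R$698,900 − R$0 = R$698,900
  R$698,900 × 10% = R$69,890

R$69,890 > R$46,178, so the shadow minimum tax is the binding amount.

R$69,890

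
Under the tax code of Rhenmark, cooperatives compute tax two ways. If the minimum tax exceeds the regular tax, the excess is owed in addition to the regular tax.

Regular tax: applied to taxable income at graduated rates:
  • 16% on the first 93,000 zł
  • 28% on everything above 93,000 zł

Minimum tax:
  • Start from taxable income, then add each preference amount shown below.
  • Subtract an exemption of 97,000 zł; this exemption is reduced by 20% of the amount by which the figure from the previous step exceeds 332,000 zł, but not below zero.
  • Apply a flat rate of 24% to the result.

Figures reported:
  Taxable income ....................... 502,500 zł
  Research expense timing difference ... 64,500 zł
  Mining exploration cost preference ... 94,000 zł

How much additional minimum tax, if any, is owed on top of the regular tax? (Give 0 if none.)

21,612 zł

Minimum tax:
  Adjusted income: 502,500 zł + 64,500 zł + 94,000 zł = 661,000 zł
  Exemption: 97,000 zł − 20% × (661,000 zł − 332,000 zł) = 97,000 zł − 65,800 zł = 31,200 zł
  Base: 661,000 zł − 31,200 zł = 629,800 zł
  629,800 zł × 24% = 151,152 zł

Regular tax:
  93,000 zł × 16% = 14,880 zł
  409,500 zł × 28% = 114,660 zł
  → 129,540 zł

Excess of minimum tax over regular tax: 151,152 zł − 129,540 zł = 21,612 zł.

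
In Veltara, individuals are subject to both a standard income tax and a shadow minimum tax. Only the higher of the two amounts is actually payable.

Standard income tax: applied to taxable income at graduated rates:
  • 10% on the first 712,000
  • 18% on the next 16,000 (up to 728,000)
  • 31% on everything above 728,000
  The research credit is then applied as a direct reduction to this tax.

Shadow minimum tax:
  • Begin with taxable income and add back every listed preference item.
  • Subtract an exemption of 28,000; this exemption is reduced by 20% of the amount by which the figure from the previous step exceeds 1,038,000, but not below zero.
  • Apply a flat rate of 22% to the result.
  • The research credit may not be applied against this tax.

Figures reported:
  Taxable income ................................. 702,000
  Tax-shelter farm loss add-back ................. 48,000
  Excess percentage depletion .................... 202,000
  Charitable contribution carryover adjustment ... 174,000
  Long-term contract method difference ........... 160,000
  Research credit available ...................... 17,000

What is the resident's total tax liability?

Standard income tax:
  702,000 × 10% = 70,200
  Less research credit 17,000 → 53,200

Shadow minimum tax:
  Adjusted income: 702,000 + 48,000 + 202,000 + 174,000 + 160,000 = 1,286,000
  Exemption: 20% × (1,286,000 − 1,038,000) = 49,600 ≥ 28,000, so the exemption is fully phased out
  Base: 1,286,000 − 0 = 1,286,000
  1,286,000 × 22% = 282,920

282,920 > 53,200, so the shadow minimum tax is the binding amount.

282,920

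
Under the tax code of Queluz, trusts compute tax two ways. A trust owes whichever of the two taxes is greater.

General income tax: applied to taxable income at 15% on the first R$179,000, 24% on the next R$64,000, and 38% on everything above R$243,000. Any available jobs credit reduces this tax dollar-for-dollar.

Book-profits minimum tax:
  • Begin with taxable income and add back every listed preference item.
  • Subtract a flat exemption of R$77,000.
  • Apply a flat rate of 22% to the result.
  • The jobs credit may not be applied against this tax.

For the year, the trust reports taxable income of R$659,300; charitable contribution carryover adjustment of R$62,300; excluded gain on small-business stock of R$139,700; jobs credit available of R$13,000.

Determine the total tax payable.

Book-profits minimum tax:
  Adjusted income: R$659,300 + R$62,300 + R$139,700 = R$861,300
  Less exemption R$77,000 → base R$784,300
  R$784,300 × 22% = R$172,546

General income tax:
  R$179,000 × 15% = R$26,850
  R$64,000 × 24% = R$15,360
  R$416,300 × 38% = R$158,194
  → R$200,404
  Less jobs credit R$13,000 → R$187,404

R$187,404 > R$172,546, so the general income tax governs.

R$187,404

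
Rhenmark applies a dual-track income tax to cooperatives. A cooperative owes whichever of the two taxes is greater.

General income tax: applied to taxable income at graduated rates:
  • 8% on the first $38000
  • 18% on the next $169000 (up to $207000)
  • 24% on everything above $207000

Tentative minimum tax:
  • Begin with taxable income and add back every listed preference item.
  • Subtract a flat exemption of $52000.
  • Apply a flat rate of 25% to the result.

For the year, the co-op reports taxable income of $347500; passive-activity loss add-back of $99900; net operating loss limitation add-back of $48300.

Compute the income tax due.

$110925

General income tax:
  $38000 × 8% = $3040
  $169000 × 18% = $30420
  $140500 × 24% = $33720
  → $67180

Tentative minimum tax:
  Adjusted income: $347500 + $99900 + $48300 = $495700
  Less exemption $52000 → base $443700
  $443700 × 25% = $110925

$110925 > $67180, so the tentative minimum tax is the binding amount.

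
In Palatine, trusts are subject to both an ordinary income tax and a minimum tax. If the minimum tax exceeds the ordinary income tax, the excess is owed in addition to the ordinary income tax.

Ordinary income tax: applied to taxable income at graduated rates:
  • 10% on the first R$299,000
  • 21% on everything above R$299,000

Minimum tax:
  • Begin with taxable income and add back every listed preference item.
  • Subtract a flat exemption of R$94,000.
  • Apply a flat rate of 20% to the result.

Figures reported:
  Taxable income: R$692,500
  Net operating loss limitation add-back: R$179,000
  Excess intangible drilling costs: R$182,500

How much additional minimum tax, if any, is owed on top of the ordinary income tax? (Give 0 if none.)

R$79,465

Minimum tax:
  Adjusted income: R$692,500 + R$179,000 + R$182,500 = R$1,054,000
  Less exemption R$94,000 → base R$960,000
  R$960,000 × 20% = R$192,000

Ordinary income tax:
  R$299,000 × 10% = R$29,900
  R$393,500 × 21% = R$82,635
  → R$112,535

Excess of minimum tax over ordinary income tax: R$192,000 − R$112,535 = R$79,465.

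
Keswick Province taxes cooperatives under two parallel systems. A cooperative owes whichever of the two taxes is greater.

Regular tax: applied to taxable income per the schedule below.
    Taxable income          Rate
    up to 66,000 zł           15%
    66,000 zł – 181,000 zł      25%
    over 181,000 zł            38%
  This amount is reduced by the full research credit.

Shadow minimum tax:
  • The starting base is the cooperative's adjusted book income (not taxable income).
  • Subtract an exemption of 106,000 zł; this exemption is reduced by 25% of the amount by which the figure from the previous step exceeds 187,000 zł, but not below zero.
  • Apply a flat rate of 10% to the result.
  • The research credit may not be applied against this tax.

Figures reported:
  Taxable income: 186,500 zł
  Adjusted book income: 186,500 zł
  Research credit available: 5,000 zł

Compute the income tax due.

Regular tax:
  66,000 zł × 15% = 9,900 zł
  115,000 zł × 25% = 28,750 zł
  5,500 zł × 38% = 2,090 zł
  → 40,740 zł
  Less research credit 5,000 zł → 35,740 zł

Shadow minimum tax:
  Base (adjusted book income): 186,500 zł
  Exemption: 186,500 zł ≤ 187,000 zł, so full 106,000 zł applies
  Base: 186,500 zł − 106,000 zł = 80,500 zł
  80,500 zł × 10% = 8,050 zł

35,740 zł > 8,050 zł, so the regular tax governs.

35,740 zł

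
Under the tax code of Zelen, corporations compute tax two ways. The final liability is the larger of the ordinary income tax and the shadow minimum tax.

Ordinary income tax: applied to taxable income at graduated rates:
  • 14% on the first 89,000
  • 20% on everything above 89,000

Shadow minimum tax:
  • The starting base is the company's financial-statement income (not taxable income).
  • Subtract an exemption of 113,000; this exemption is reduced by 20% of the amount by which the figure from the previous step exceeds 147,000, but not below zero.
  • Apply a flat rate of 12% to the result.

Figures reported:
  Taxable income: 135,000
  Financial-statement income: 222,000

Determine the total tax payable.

Shadow minimum tax:
  Base (financial-statement income): 222,000
  Exemption: 113,000 − 20% × (222,000 − 147,000) = 113,000 − 15,000 = 98,000
  Base: 222,000 − 98,000 = 124,000
  124,000 × 12% = 14,880

Ordinary income tax:
  89,000 × 14% = 12,460
  46,000 × 20% = 9,200
  → 21,660

21,660 > 14,880, so the ordinary income tax governs.

21,660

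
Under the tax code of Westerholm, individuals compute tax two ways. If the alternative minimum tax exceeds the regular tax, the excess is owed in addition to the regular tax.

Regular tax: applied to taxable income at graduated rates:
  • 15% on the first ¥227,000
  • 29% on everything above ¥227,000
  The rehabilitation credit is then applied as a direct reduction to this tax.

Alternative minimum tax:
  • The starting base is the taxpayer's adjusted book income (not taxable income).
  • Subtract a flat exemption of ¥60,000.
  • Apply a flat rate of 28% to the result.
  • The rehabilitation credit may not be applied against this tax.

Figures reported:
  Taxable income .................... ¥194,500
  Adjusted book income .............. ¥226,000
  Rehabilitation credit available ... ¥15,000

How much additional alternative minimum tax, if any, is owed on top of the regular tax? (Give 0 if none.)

Regular tax:
  ¥194,500 × 15% = ¥29,175
  Less rehabilitation credit ¥15,000 → ¥14,175

Alternative minimum tax:
  Base (adjusted book income): ¥226,000
  Less exemption ¥60,000 → base ¥166,000
  ¥166,000 × 28% = ¥46,480

Excess of alternative minimum tax over regular tax: ¥46,480 − ¥14,175 = ¥32,305.

¥32,305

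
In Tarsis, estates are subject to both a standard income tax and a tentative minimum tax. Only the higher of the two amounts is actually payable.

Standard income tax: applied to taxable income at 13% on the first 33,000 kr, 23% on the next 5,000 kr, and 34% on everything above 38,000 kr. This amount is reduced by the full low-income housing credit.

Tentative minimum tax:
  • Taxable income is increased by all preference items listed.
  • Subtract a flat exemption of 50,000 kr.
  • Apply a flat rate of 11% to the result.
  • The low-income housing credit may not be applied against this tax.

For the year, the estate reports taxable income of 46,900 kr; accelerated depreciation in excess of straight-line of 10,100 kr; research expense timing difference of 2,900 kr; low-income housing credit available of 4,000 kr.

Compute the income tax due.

4,466 kr

Standard income tax:
  33,000 kr × 13% = 4,290 kr
  5,000 kr × 23% = 1,150 kr
  8,900 kr × 34% = 3,026 kr
  → 8,466 kr
  Less low-income housing credit 4,000 kr → 4,466 kr

Tentative minimum tax:
  Adjusted income: 46,900 kr + 10,100 kr + 2,900 kr = 59,900 kr
  Less exemption 50,000 kr → base 9,900 kr
  9,900 kr × 11% = 1,089 kr

4,466 kr > 1,089 kr, so the standard income tax governs.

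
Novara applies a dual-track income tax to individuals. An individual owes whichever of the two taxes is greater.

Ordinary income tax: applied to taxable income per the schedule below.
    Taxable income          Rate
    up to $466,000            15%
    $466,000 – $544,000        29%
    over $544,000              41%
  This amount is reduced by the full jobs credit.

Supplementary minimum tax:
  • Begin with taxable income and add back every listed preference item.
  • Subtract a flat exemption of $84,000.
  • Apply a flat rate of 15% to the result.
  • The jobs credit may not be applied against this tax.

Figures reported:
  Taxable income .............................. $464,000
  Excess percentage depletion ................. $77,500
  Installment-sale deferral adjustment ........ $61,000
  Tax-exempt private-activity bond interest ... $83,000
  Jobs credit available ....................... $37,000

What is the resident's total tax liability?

Supplementary minimum tax:
  Adjusted income: $464,000 + $77,500 + $61,000 + $83,000 = $685,500
  Less exemption $84,000 → base $601,500
  $601,500 × 15% = $90,225

Ordinary income tax:
  $464,000 × 15% = $69,600
  Less jobs credit $37,000 → $32,600

$90,225 > $32,600, so the supplementary minimum tax is the binding amount.

$90,225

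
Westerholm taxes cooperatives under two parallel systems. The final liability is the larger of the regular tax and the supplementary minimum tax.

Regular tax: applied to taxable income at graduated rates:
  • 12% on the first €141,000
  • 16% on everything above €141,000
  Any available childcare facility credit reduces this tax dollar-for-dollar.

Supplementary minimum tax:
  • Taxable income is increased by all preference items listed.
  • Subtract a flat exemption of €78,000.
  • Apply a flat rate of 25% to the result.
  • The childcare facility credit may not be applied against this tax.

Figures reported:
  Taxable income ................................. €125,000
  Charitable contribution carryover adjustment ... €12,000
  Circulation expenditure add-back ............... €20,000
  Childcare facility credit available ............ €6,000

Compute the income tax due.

€19,750

Regular tax:
  €125,000 × 12% = €15,000
  Less childcare facility credit €6,000 → €9,000

Supplementary minimum tax:
  Adjusted income: €125,000 + €12,000 + €20,000 = €157,000
  Less exemption €78,000 → base €79,000
  €79,000 × 25% = €19,750

€19,750 > €9,000, so the supplementary minimum tax is the binding amount.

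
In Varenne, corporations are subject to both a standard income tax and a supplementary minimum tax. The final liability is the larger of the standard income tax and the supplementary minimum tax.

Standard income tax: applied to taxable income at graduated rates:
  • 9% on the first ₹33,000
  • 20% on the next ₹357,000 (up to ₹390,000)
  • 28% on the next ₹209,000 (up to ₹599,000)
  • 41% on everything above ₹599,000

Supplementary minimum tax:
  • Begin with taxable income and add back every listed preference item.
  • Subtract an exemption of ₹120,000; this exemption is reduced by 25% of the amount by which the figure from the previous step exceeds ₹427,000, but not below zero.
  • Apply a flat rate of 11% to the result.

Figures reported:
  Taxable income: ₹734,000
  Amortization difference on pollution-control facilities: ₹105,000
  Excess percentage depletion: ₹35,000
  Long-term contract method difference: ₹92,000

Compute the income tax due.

₹188,240

Standard income tax:
  ₹33,000 × 9% = ₹2,970
  ₹357,000 × 20% = ₹71,400
  ₹209,000 × 28% = ₹58,520
  ₹135,000 × 41% = ₹55,350
  → ₹188,240

Supplementary minimum tax:
  Adjusted income: ₹734,000 + ₹105,000 + ₹35,000 + ₹92,000 = ₹966,000
  Exemption: 25% × (₹966,000 − ₹427,000) = ₹134,750 ≥ ₹120,000, so the exemption is fully phased out
  Base: ₹966,000 − ₹0 = ₹966,000
  ₹966,000 × 11% = ₹106,260

₹188,240 > ₹106,260, so the standard income tax governs.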